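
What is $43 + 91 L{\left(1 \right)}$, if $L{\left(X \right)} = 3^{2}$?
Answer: $862$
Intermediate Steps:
$L{\left(X \right)} = 9$
$43 + 91 L{\left(1 \right)} = 43 + 91 \cdot 9 = 43 + 819 = 862$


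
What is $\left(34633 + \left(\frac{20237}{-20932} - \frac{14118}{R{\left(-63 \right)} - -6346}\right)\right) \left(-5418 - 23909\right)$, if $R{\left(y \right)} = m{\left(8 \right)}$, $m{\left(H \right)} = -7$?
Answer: $- \frac{44918776804796385}{44229316} \approx -1.0156 \cdot 10^{9}$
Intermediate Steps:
$R{\left(y \right)} = -7$
$\left(34633 + \left(\frac{20237}{-20932} - \frac{14118}{R{\left(-63 \right)} - -6346}\right)\right) \left(-5418 - 23909\right) = \left(34633 + \left(\frac{20237}{-20932} - \frac{14118}{-7 - -6346}\right)\right) \left(-5418 - 23909\right) = \left(34633 + \left(20237 \left(- \frac{1}{20932}\right) - \frac{14118}{-7 + 6346}\right)\right) \left(-29327\right) = \left(34633 - \left(\frac{20237}{20932} + \frac{14118}{6339}\right)\right) \left(-29327\right) = \left(34633 - \frac{141266773}{44229316}\right) \left(-29327\right) = \frac{1531652634255}{44229316} \left(-29327\right) = - \frac{44918776804796385}{44229316}$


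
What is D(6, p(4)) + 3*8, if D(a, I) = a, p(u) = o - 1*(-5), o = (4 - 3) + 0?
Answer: 30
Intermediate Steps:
o = 1 (o = 1 + 0 = 1)
p(u) = 6 (p(u) = 1 - 1*(-5) = 1 + 5 = 6)
D(6, p(4)) + 3*8 = 6 + 3*8 = 6 + 24 = 30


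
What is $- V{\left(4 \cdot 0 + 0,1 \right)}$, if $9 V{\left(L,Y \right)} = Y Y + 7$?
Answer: $- \frac{8}{9} \approx -0.88889$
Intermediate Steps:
$V{\left(L,Y \right)} = \frac{7}{9} + \frac{Y^{2}}{9}$ ($V{\left(L,Y \right)} = \frac{Y Y + 7}{9} = \frac{Y^{2} + 7}{9} = \frac{7 + Y^{2}}{9} = \frac{7}{9} + \frac{Y^{2}}{9}$)
$- V{\left(4 \cdot 0 + 0,1 \right)} = - (\frac{7}{9} + \frac{1^{2}}{9}) = - (\frac{7}{9} + \frac{1}{9} \cdot 1) = - (\frac{7}{9} + \frac{1}{9}) = \left(-1\right) \frac{8}{9} = - \frac{8}{9}$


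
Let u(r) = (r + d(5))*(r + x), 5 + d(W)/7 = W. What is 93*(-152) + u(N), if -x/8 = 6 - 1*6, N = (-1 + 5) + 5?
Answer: -14055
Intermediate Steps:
N = 9 (N = 4 + 5 = 9)
d(W) = -35 + 7*W
x = 0 (x = -8*(6 - 1*6) = -8*(6 - 6) = -8*0 = 0)
u(r) = r² (u(r) = (r + (-35 + 7*5))*(r + 0) = (r + (-35 + 35))*r = (r + 0)*r = r*r = r²)
93*(-152) + u(N) = 93*(-152) + 9² = -14136 + 81 = -14055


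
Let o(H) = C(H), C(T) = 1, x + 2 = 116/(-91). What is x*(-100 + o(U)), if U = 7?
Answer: 29502/91 ≈ 324.20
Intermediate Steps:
x = -298/91 (x = -2 + 116/(-91) = -2 + 116*(-1/91) = -2 - 116/91 = -298/91 ≈ -3.2747)
o(H) = 1
x*(-100 + o(U)) = -298*(-100 + 1)/91 = -298/91*(-99) = 29502/91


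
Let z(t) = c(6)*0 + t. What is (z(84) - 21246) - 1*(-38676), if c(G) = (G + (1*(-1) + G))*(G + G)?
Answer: 17514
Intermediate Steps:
c(G) = 2*G*(-1 + 2*G) (c(G) = (G + (-1 + G))*(2*G) = (-1 + 2*G)*(2*G) = 2*G*(-1 + 2*G))
z(t) = t (z(t) = (2*6*(-1 + 2*6))*0 + t = (2*6*(-1 + 12))*0 + t = (2*6*11)*0 + t = 132*0 + t = 0 + t = t)
(z(84) - 21246) - 1*(-38676) = (84 - 21246) - 1*(-38676) = -21162 + 38676 = 17514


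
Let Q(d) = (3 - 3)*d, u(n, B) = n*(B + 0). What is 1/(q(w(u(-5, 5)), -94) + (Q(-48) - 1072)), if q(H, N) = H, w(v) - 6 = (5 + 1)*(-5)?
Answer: -1/1096 ≈ -0.00091241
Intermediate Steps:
u(n, B) = B*n (u(n, B) = n*B = B*n)
Q(d) = 0 (Q(d) = 0*d = 0)
w(v) = -24 (w(v) = 6 + (5 + 1)*(-5) = 6 + 6*(-5) = 6 - 30 = -24)
1/(q(w(u(-5, 5)), -94) + (Q(-48) - 1072)) = 1/(-24 + (0 - 1072)) = 1/(-24 - 1072) = 1/(-1096) = -1/1096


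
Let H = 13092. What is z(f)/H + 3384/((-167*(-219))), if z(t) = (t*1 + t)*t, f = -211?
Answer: 550139399/79802286 ≈ 6.8938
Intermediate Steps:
z(t) = 2*t² (z(t) = (t + t)*t = (2*t)*t = 2*t²)
z(f)/H + 3384/((-167*(-219))) = (2*(-211)²)/13092 + 3384/((-167*(-219))) = (2*44521)*(1/13092) + 3384/36573 = 89042*(1/13092) + 3384*(1/36573) = 44521/6546 + 1128/12191 = 550139399/79802286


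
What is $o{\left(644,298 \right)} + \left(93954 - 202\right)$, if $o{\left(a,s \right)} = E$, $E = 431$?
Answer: $94183$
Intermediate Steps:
$o{\left(a,s \right)} = 431$
$o{\left(644,298 \right)} + \left(93954 - 202\right) = 431 + \left(93954 - 202\right) = 431 + 93752 = 94183$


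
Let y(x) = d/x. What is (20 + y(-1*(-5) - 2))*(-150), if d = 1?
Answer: -3050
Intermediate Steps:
y(x) = 1/x
(20 + y(-1*(-5) - 2))*(-150) = (20 + 1/(-1*(-5) - 2))*(-150) = (20 + 1/(5 - 2))*(-150) = (20 + 1/3)*(-150) = (20 + ⅓)*(-150) = (61/3)*(-150) = -3050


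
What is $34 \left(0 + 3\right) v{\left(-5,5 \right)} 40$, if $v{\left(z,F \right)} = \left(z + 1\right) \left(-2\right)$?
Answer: $32640$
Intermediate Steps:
$v{\left(z,F \right)} = -2 - 2 z$ ($v{\left(z,F \right)} = \left(1 + z\right) \left(-2\right) = -2 - 2 z$)
$34 \left(0 + 3\right) v{\left(-5,5 \right)} 40 = 34 \left(0 + 3\right) \left(-2 - -10\right) 40 = 34 \cdot 3 \left(-2 + 10\right) 40 = 34 \cdot 3 \cdot 8 \cdot 40 = 34 \cdot 24 \cdot 40 = 816 \cdot 40 = 32640$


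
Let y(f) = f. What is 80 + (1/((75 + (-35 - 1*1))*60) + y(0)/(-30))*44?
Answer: 46811/585 ≈ 80.019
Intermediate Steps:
80 + (1/((75 + (-35 - 1*1))*60) + y(0)/(-30))*44 = 80 + (1/((75 + (-35 - 1*1))*60) + 0/(-30))*44 = 80 + ((1/60)/(75 + (-35 - 1)) + 0*(-1/30))*44 = 80 + ((1/60)/(75 - 36) + 0)*44 = 80 + ((1/60)/39 + 0)*44 = 80 + ((1/39)*(1/60) + 0)*44 = 80 + (1/2340 + 0)*44 = 80 + (1/2340)*44 = 80 + 11/585 = 46811/585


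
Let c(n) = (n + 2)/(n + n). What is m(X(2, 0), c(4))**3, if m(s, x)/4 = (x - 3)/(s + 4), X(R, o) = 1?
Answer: -729/125 ≈ -5.8320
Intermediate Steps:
c(n) = (2 + n)/(2*n) (c(n) = (2 + n)/((2*n)) = (2 + n)*(1/(2*n)) = (2 + n)/(2*n))
m(s, x) = 4*(-3 + x)/(4 + s) (m(s, x) = 4*((x - 3)/(s + 4)) = 4*((-3 + x)/(4 + s)) = 4*(-3 + x)/(4 + s))
m(X(2, 0), c(4))**3 = (4*(-3 + (1/2)*(2 + 4)/4)/(4 + 1))**3 = (4*(-3 + (1/2)*(1/4)*6)/5)**3 = (4*(1/5)*(-3 + 3/4))**3 = (4*(1/5)*(-9/4))**3 = (-9/5)**3 = -729/125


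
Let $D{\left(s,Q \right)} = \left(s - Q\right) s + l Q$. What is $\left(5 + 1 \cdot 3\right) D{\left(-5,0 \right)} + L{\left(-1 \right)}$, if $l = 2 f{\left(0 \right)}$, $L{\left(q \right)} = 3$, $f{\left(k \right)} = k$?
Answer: $203$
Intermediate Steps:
$l = 0$ ($l = 2 \cdot 0 = 0$)
$D{\left(s,Q \right)} = s \left(s - Q\right)$ ($D{\left(s,Q \right)} = \left(s - Q\right) s + 0 Q = s \left(s - Q\right) + 0 = s \left(s - Q\right)$)
$\left(5 + 1 \cdot 3\right) D{\left(-5,0 \right)} + L{\left(-1 \right)} = \left(5 + 1 \cdot 3\right) \left(- 5 \left(-5 - 0\right)\right) + 3 = \left(5 + 3\right) \left(- 5 \left(-5 + 0\right)\right) + 3 = 8 \left(\left(-5\right) \left(-5\right)\right) + 3 = 8 \cdot 25 + 3 = 200 + 3 = 203$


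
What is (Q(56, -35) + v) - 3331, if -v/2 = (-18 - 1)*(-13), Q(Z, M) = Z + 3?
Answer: -3766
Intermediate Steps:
Q(Z, M) = 3 + Z
v = -494 (v = -2*(-18 - 1)*(-13) = -(-38)*(-13) = -2*247 = -494)
(Q(56, -35) + v) - 3331 = ((3 + 56) - 494) - 3331 = (59 - 494) - 3331 = -435 - 3331 = -3766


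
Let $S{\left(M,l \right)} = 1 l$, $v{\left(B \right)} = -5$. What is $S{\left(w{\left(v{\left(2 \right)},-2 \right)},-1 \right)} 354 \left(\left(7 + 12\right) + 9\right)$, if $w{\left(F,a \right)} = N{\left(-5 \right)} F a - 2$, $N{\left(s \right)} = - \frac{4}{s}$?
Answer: $-9912$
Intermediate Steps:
$w{\left(F,a \right)} = -2 + \frac{4 F a}{5}$ ($w{\left(F,a \right)} = - \frac{4}{-5} F a - 2 = \left(-4\right) \left(- \frac{1}{5}\right) F a - 2 = \frac{4 F}{5} a - 2 = \frac{4 F a}{5} - 2 = -2 + \frac{4 F a}{5}$)
$S{\left(M,l \right)} = l$
$S{\left(w{\left(v{\left(2 \right)},-2 \right)},-1 \right)} 354 \left(\left(7 + 12\right) + 9\right) = - 354 \left(\left(7 + 12\right) + 9\right) = - 354 \left(19 + 9\right) = - 354 \cdot 28 = \left(-1\right) 9912 = -9912$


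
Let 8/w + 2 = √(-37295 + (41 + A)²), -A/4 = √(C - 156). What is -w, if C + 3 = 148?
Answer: 8/(2 - √(-37295 + (41 - 4*I*√11)²)) ≈ -0.00019549 - 0.042281*I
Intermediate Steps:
C = 145 (C = -3 + 148 = 145)
A = -4*I*√11 (A = -4*√(145 - 156) = -4*I*√11 ≈ -13.266*I)
w = 8/(-2 + √(-37295 + (41 - 4*I*√11)²)) ≈ 0.00019549 + 0.042281*I
-w = -8/(-2 + √2*√(-17895 - 164*I*√11))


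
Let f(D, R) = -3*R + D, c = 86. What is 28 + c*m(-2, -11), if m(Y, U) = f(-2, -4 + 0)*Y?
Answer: -1692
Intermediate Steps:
f(D, R) = D - 3*R
m(Y, U) = 10*Y (m(Y, U) = (-2 - 3*(-4 + 0))*Y = (-2 - 3*(-4))*Y = (-2 + 12)*Y = 10*Y)
28 + c*m(-2, -11) = 28 + 86*(10*(-2)) = 28 + 86*(-20) = 28 - 1720 = -1692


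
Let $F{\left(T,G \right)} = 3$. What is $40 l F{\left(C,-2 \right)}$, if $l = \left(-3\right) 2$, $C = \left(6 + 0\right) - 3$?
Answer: $-720$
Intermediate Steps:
$C = 3$ ($C = 6 - 3 = 3$)
$l = -6$
$40 l F{\left(C,-2 \right)} = 40 \left(-6\right) 3 = \left(-240\right) 3 = -720$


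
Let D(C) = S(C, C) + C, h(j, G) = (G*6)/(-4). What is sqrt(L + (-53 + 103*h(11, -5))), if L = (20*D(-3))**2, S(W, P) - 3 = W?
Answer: sqrt(17278)/2 ≈ 65.723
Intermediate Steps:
S(W, P) = 3 + W
h(j, G) = -3*G/2 (h(j, G) = (6*G)*(-1/4) = -3*G/2)
D(C) = 3 + 2*C (D(C) = (3 + C) + C = 3 + 2*C)
L = 3600 (L = (20*(3 + 2*(-3)))**2 = (20*(3 - 6))**2 = (20*(-3))**2 = (-60)**2 = 3600)
sqrt(L + (-53 + 103*h(11, -5))) = sqrt(3600 + (-53 + 103*(-3/2*(-5)))) = sqrt(3600 + (-53 + 103*(15/2))) = sqrt(3600 + (-53 + 1545/2)) = sqrt(3600 + 1439/2) = sqrt(8639/2) = sqrt(17278)/2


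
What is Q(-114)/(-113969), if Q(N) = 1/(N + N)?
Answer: 1/25984932 ≈ 3.8484e-8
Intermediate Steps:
Q(N) = 1/(2*N)
Q(-114)/(-113969) = ((1/2)/(-114))/(-113969) = ((1/2)*(-1/114))*(-1/113969) = -1/228*(-1/113969) = 1/25984932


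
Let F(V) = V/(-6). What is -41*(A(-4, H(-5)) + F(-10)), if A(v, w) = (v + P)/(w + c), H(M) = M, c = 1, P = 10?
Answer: -41/6 ≈ -6.8333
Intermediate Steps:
F(V) = -V/6 (F(V) = V*(-⅙) = -V/6)
A(v, w) = (10 + v)/(1 + w) (A(v, w) = (v + 10)/(w + 1) = (10 + v)/(1 + w))
-41*(A(-4, H(-5)) + F(-10)) = -41*((10 - 4)/(1 - 5) - ⅙*(-10)) = -41*(6/(-4) + 5/3) = -41*(-¼*6 + 5/3) = -41*(-3/2 + 5/3) = -41*⅙ = -41/6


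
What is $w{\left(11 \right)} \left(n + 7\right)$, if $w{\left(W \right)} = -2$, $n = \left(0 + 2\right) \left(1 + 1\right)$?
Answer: $-22$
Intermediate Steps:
$n = 4$ ($n = 2 \cdot 2 = 4$)
$w{\left(11 \right)} \left(n + 7\right) = - 2 \left(4 + 7\right) = \left(-2\right) 11 = -22$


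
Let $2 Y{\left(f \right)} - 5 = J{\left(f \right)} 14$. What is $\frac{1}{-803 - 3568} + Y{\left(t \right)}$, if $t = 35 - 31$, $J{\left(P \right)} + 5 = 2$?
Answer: $- \frac{161729}{8742} \approx -18.5$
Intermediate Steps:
$J{\left(P \right)} = -3$ ($J{\left(P \right)} = -5 + 2 = -3$)
$t = 4$ ($t = 35 - 31 = 4$)
$Y{\left(f \right)} = - \frac{37}{2}$ ($Y{\left(f \right)} = \frac{5}{2} + \frac{\left(-3\right) 14}{2} = \frac{5}{2} + \frac{1}{2} \left(-42\right) = \frac{5}{2} - 21 = - \frac{37}{2}$)
$\frac{1}{-803 - 3568} + Y{\left(t \right)} = \frac{1}{-803 - 3568} - \frac{37}{2} = \frac{1}{-4371} - \frac{37}{2} = - \frac{1}{4371} - \frac{37}{2} = - \frac{161729}{8742}$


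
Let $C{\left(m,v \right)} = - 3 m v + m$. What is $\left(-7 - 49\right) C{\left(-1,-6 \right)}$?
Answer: $1064$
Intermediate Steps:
$C{\left(m,v \right)} = m - 3 m v$ ($C{\left(m,v \right)} = - 3 m v + m = m - 3 m v$)
$\left(-7 - 49\right) C{\left(-1,-6 \right)} = \left(-7 - 49\right) \left(- (1 - -18)\right) = - 56 \left(- (1 + 18)\right) = - 56 \left(\left(-1\right) 19\right) = \left(-56\right) \left(-19\right) = 1064$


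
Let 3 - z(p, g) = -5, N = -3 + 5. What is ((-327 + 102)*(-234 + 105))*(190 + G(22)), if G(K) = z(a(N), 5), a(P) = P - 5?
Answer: 5746950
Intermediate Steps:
N = 2
a(P) = -5 + P
z(p, g) = 8 (z(p, g) = 3 - 1*(-5) = 3 + 5 = 8)
G(K) = 8
((-327 + 102)*(-234 + 105))*(190 + G(22)) = ((-327 + 102)*(-234 + 105))*(190 + 8) = -225*(-129)*198 = 29025*198 = 5746950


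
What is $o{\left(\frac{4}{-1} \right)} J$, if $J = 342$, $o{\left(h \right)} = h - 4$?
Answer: $-2736$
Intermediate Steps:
$o{\left(h \right)} = -4 + h$
$o{\left(\frac{4}{-1} \right)} J = \left(-4 + \frac{4}{-1}\right) 342 = \left(-4 + 4 \left(-1\right)\right) 342 = \left(-4 - 4\right) 342 = \left(-8\right) 342 = -2736$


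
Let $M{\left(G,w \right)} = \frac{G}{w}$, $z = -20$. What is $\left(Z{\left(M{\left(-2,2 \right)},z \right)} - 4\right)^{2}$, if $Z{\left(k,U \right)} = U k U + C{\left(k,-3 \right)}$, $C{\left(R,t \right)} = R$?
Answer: $164025$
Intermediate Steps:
$Z{\left(k,U \right)} = k + k U^{2}$ ($Z{\left(k,U \right)} = U k U + k = k U^{2} + k = k + k U^{2}$)
$\left(Z{\left(M{\left(-2,2 \right)},z \right)} - 4\right)^{2} = \left(- \frac{2}{2} \left(1 + \left(-20\right)^{2}\right) - 4\right)^{2} = \left(\left(-2\right) \frac{1}{2} \left(1 + 400\right) - 4\right)^{2} = \left(\left(-1\right) 401 - 4\right)^{2} = \left(-401 - 4\right)^{2} = \left(-405\right)^{2} = 164025$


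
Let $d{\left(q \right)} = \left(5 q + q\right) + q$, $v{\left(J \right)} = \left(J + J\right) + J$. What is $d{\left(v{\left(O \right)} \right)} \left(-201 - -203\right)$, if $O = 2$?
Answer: $84$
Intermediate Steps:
$v{\left(J \right)} = 3 J$ ($v{\left(J \right)} = 2 J + J = 3 J$)
$d{\left(q \right)} = 7 q$ ($d{\left(q \right)} = 6 q + q = 7 q$)
$d{\left(v{\left(O \right)} \right)} \left(-201 - -203\right) = 7 \cdot 3 \cdot 2 \left(-201 - -203\right) = 7 \cdot 6 \left(-201 + 203\right) = 42 \cdot 2 = 84$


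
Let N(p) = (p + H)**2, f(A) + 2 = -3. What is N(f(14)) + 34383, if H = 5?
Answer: 34383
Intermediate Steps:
f(A) = -5 (f(A) = -2 - 3 = -5)
N(p) = (5 + p)**2 (N(p) = (p + 5)**2 = (5 + p)**2)
N(f(14)) + 34383 = (5 - 5)**2 + 34383 = 0**2 + 34383 = 0 + 34383 = 34383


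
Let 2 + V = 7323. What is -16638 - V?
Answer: -23959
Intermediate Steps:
V = 7321 (V = -2 + 7323 = 7321)
-16638 - V = -16638 - 1*7321 = -16638 - 7321 = -23959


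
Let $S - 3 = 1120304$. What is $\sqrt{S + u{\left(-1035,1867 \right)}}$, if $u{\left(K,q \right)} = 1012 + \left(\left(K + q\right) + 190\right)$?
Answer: $\sqrt{1122341} \approx 1059.4$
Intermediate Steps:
$S = 1120307$ ($S = 3 + 1120304 = 1120307$)
$u{\left(K,q \right)} = 1202 + K + q$ ($u{\left(K,q \right)} = 1012 + \left(190 + K + q\right) = 1202 + K + q$)
$\sqrt{S + u{\left(-1035,1867 \right)}} = \sqrt{1120307 + \left(1202 - 1035 + 1867\right)} = \sqrt{1120307 + 2034} = \sqrt{1122341}$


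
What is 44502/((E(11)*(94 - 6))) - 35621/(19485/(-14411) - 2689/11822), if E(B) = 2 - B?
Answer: 799064184981391/35521576068 ≈ 22495.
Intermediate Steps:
44502/((E(11)*(94 - 6))) - 35621/(19485/(-14411) - 2689/11822) = 44502/(((2 - 1*11)*(94 - 6))) - 35621/(19485/(-14411) - 2689/11822) = 44502/(((2 - 11)*88)) - 35621/(19485*(-1/14411) - 2689*1/11822) = 44502/((-9*88)) - 35621/(-19485/14411 - 2689/11822) = 44502/(-792) - 35621/(-269102849/170366842) = 44502*(-1/792) - 35621*(-170366842/269102849) = -7417/132 + 6068637278882/269102849 = 799064184981391/35521576068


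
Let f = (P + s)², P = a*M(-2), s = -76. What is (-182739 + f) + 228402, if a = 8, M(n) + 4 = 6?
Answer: 49263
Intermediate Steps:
M(n) = 2 (M(n) = -4 + 6 = 2)
P = 16 (P = 8*2 = 16)
f = 3600 (f = (16 - 76)² = (-60)² = 3600)
(-182739 + f) + 228402 = (-182739 + 3600) + 228402 = -179139 + 228402 = 49263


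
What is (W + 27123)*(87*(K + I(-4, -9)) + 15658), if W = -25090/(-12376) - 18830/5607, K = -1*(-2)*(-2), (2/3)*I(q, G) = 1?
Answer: 319335525527713/762552 ≈ 4.1877e+8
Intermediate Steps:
I(q, G) = 3/2 (I(q, G) = (3/2)*1 = 3/2)
K = -4 (K = 2*(-2) = -4)
W = -507475/381276 (W = -25090*(-1/12376) - 18830*1/5607 = 965/476 - 2690/801 = -507475/381276 ≈ -1.3310)
(W + 27123)*(87*(K + I(-4, -9)) + 15658) = (-507475/381276 + 27123)*(87*(-4 + 3/2) + 15658) = 10340841473*(87*(-5/2) + 15658)/381276 = 10340841473*(-435/2 + 15658)/381276 = (10340841473/381276)*(30881/2) = 319335525527713/762552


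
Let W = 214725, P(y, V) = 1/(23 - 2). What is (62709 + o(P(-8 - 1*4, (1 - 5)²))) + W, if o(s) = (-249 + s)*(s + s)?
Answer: 122337938/441 ≈ 2.7741e+5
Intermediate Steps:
P(y, V) = 1/21
o(s) = 2*s*(-249 + s) (o(s) = (-249 + s)*(2*s) = 2*s*(-249 + s))
(62709 + o(P(-8 - 1*4, (1 - 5)²))) + W = (62709 + 2*(1/21)*(-249 + 1/21)) + 214725 = (62709 + 2*(1/21)*(-5228/21)) + 214725 = (62709 - 10456/441) + 214725 = 27644213/441 + 214725 = 122337938/441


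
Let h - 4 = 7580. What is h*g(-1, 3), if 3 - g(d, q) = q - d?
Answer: -7584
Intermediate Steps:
h = 7584 (h = 4 + 7580 = 7584)
g(d, q) = 3 + d - q (g(d, q) = 3 - (q - d) = 3 + (d - q) = 3 + d - q)
h*g(-1, 3) = 7584*(3 - 1 - 1*3) = 7584*(3 - 1 - 3) = 7584*(-1) = -7584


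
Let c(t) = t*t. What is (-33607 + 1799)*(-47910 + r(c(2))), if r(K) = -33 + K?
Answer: 1524843712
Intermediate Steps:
c(t) = t²
(-33607 + 1799)*(-47910 + r(c(2))) = (-33607 + 1799)*(-47910 + (-33 + 2²)) = -31808*(-47910 + (-33 + 4)) = -31808*(-47910 - 29) = -31808*(-47939) = 1524843712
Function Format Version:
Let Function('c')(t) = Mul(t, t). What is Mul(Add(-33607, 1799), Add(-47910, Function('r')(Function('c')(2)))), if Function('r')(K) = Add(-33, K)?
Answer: 1524843712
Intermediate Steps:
Function('c')(t) = Pow(t, 2)
Mul(Add(-33607, 1799), Add(-47910, Function('r')(Function('c')(2)))) = Mul(Add(-33607, 1799), Add(-47910, Add(-33, Pow(2, 2)))) = Mul(-31808, Add(-47910, Add(-33, 4))) = Mul(-31808, Add(-47910, -29)) = Mul(-31808, -47939) = 1524843712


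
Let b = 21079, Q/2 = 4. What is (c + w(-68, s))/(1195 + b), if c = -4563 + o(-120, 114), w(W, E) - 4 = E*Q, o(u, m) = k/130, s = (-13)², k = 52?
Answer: -16033/111370 ≈ -0.14396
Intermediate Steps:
Q = 8 (Q = 2*4 = 8)
s = 169
o(u, m) = ⅖ (o(u, m) = 52/130 = 52*(1/130) = ⅖)
w(W, E) = 4 + 8*E (w(W, E) = 4 + E*8 = 4 + 8*E)
c = -22813/5 (c = -4563 + ⅖ = -22813/5 ≈ -4562.6)
(c + w(-68, s))/(1195 + b) = (-22813/5 + (4 + 8*169))/(1195 + 21079) = (-22813/5 + (4 + 1352))/22274 = (-22813/5 + 1356)*(1/22274) = -16033/5*1/22274 = -16033/111370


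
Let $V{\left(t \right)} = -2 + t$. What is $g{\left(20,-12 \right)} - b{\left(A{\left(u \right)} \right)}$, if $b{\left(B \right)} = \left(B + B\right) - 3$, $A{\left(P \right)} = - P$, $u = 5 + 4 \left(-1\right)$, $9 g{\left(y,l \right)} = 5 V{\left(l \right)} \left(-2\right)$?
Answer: $\frac{185}{9} \approx 20.556$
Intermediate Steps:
$g{\left(y,l \right)} = \frac{20}{9} - \frac{10 l}{9}$ ($g{\left(y,l \right)} = \frac{5 \left(-2 + l\right) \left(-2\right)}{9} = \frac{\left(-10 + 5 l\right) \left(-2\right)}{9} = \frac{20 - 10 l}{9} = \frac{20}{9} - \frac{10 l}{9}$)
$u = 1$ ($u = 5 - 4 = 1$)
$b{\left(B \right)} = -3 + 2 B$ ($b{\left(B \right)} = 2 B - 3 = -3 + 2 B$)
$g{\left(20,-12 \right)} - b{\left(A{\left(u \right)} \right)} = \left(\frac{20}{9} - - \frac{40}{3}\right) - \left(-3 + 2 \left(\left(-1\right) 1\right)\right) = \left(\frac{20}{9} + \frac{40}{3}\right) - \left(-3 + 2 \left(-1\right)\right) = \frac{140}{9} - \left(-3 - 2\right) = \frac{140}{9} - -5 = \frac{140}{9} + 5 = \frac{185}{9}$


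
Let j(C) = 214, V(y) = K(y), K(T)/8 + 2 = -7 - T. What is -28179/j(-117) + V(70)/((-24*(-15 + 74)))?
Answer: -4970777/37878 ≈ -131.23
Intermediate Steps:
K(T) = -72 - 8*T (K(T) = -16 + 8*(-7 - T) = -16 + (-56 - 8*T) = -72 - 8*T)
V(y) = -72 - 8*y
-28179/j(-117) + V(70)/((-24*(-15 + 74))) = -28179/214 + (-72 - 8*70)/((-24*(-15 + 74))) = -28179*1/214 + (-72 - 560)/((-24*59)) = -28179/214 - 632/(-1416) = -28179/214 - 632*(-1/1416) = -28179/214 + 79/177 = -4970777/37878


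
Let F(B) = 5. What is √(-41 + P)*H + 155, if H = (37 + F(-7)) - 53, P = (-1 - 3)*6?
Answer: 155 - 11*I*√65 ≈ 155.0 - 88.685*I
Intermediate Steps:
P = -24 (P = -4*6 = -24)
H = -11 (H = (37 + 5) - 53 = 42 - 53 = -11)
√(-41 + P)*H + 155 = √(-41 - 24)*(-11) + 155 = √(-65)*(-11) + 155 = (I*√65)*(-11) + 155 = -11*I*√65 + 155 = 155 - 11*I*√65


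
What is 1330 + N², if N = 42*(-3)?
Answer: 17206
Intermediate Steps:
N = -126
1330 + N² = 1330 + (-126)² = 1330 + 15876 = 17206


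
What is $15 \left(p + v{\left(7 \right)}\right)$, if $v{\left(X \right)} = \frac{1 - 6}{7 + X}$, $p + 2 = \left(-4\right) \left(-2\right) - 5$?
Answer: $\frac{135}{14} \approx 9.6429$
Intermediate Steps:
$p = 1$ ($p = -2 - -3 = -2 + \left(8 - 5\right) = -2 + 3 = 1$)
$v{\left(X \right)} = - \frac{5}{7 + X}$
$15 \left(p + v{\left(7 \right)}\right) = 15 \left(1 - \frac{5}{7 + 7}\right) = 15 \left(1 - \frac{5}{14}\right) = 15 \cdot \frac{9}{14} = \frac{135}{14}$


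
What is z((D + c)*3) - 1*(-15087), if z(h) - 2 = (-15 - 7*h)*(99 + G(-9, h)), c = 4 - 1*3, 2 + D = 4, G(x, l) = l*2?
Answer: 5963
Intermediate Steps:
G(x, l) = 2*l
D = 2 (D = -2 + 4 = 2)
c = 1 (c = 4 - 3 = 1)
z(h) = 2 + (-15 - 7*h)*(99 + 2*h)
z((D + c)*3) - 1*(-15087) = (-1483 - 723*(2 + 1)*3 - 14*9*(2 + 1)²) - 1*(-15087) = (-1483 - 2169*3 - 14*(3*3)²) + 15087 = (-1483 - 723*9 - 14*9²) + 15087 = (-1483 - 6507 - 14*81) + 15087 = (-1483 - 6507 - 1134) + 15087 = -9124 + 15087 = 5963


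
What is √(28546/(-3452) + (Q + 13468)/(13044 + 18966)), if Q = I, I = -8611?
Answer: I*√172076716252045/4604105 ≈ 2.8492*I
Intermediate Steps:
Q = -8611
√(28546/(-3452) + (Q + 13468)/(13044 + 18966)) = √(28546/(-3452) + (-8611 + 13468)/(13044 + 18966)) = √(28546*(-1/3452) + 4857/32010) = √(-14273/1726 + 4857*(1/32010)) = √(-14273/1726 + 1619/10670) = √(-37374629/4604105) = I*√172076716252045/4604105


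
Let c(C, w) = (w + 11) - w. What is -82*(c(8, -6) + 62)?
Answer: -5986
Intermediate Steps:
c(C, w) = 11 (c(C, w) = (11 + w) - w = 11)
-82*(c(8, -6) + 62) = -82*(11 + 62) = -82*73 = -5986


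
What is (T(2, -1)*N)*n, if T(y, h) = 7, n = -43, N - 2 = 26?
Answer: -8428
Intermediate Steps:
N = 28 (N = 2 + 26 = 28)
(T(2, -1)*N)*n = (7*28)*(-43) = 196*(-43) = -8428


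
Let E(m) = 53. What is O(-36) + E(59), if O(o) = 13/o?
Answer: 1895/36 ≈ 52.639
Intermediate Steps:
O(-36) + E(59) = 13/(-36) + 53 = 13*(-1/36) + 53 = -13/36 + 53 = 1895/36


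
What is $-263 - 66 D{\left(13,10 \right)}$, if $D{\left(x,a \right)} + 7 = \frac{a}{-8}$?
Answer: $\frac{563}{2} \approx 281.5$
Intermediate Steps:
$D{\left(x,a \right)} = -7 - \frac{a}{8}$ ($D{\left(x,a \right)} = -7 + \frac{a}{-8} = -7 + a \left(- \frac{1}{8}\right) = -7 - \frac{a}{8}$)
$-263 - 66 D{\left(13,10 \right)} = -263 - 66 \left(-7 - \frac{5}{4}\right) = -263 - - \frac{1089}{2} = -263 + \frac{1089}{2} = \frac{563}{2}$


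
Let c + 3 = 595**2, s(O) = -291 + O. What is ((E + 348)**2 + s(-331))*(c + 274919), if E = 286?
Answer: 252415407294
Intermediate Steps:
c = 354022 (c = -3 + 595**2 = -3 + 354025 = 354022)
((E + 348)**2 + s(-331))*(c + 274919) = ((286 + 348)**2 + (-291 - 331))*(354022 + 274919) = (634**2 - 622)*628941 = (401956 - 622)*628941 = 401334*628941 = 252415407294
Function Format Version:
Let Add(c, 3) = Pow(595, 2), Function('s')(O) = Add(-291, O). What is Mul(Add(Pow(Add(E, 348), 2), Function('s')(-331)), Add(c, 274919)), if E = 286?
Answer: 252415407294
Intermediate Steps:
c = 354022 (c = Add(-3, Pow(595, 2)) = Add(-3, 354025) = 354022)
Mul(Add(Pow(Add(E, 348), 2), Function('s')(-331)), Add(c, 274919)) = Mul(Add(Pow(Add(286, 348), 2), Add(-291, -331)), Add(354022, 274919)) = Mul(Add(Pow(634, 2), -622), 628941) = Mul(Add(401956, -622), 628941) = Mul(401334, 628941) = 252415407294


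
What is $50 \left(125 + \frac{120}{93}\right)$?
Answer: $\frac{195750}{31} \approx 6314.5$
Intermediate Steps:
$50 \left(125 + \frac{120}{93}\right) = 50 \left(125 + 120 \cdot \frac{1}{93}\right) = 50 \left(125 + \frac{40}{31}\right) = 50 \cdot \frac{3915}{31} = \frac{195750}{31}$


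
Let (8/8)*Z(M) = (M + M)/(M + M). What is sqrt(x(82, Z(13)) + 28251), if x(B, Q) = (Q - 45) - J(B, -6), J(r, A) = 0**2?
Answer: sqrt(28207) ≈ 167.95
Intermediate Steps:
J(r, A) = 0
Z(M) = 1 (Z(M) = (M + M)/(M + M) = (2*M)/((2*M)) = (2*M)*(1/(2*M)) = 1)
x(B, Q) = -45 + Q (x(B, Q) = (Q - 45) - 1*0 = (-45 + Q) + 0 = -45 + Q)
sqrt(x(82, Z(13)) + 28251) = sqrt((-45 + 1) + 28251) = sqrt(-44 + 28251) = sqrt(28207)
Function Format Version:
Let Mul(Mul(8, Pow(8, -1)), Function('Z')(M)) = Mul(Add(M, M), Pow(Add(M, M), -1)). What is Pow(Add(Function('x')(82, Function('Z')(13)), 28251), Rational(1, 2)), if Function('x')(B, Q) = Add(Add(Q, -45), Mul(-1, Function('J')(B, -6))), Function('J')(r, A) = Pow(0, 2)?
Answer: Pow(28207, Rational(1, 2)) ≈ 167.95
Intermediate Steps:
Function('J')(r, A) = 0
Function('Z')(M) = 1 (Function('Z')(M) = Mul(Add(M, M), Pow(Add(M, M), -1)) = Mul(Mul(2, M), Pow(Mul(2, M), -1)) = Mul(Mul(2, M), Mul(Rational(1, 2), Pow(M, -1))) = 1)
Function('x')(B, Q) = Add(-45, Q) (Function('x')(B, Q) = Add(Add(Q, -45), Mul(-1, 0)) = Add(Add(-45, Q), 0) = Add(-45, Q))
Pow(Add(Function('x')(82, Function('Z')(13)), 28251), Rational(1, 2)) = Pow(Add(Add(-45, 1), 28251), Rational(1, 2)) = Pow(Add(-44, 28251), Rational(1, 2)) = Pow(28207, Rational(1, 2))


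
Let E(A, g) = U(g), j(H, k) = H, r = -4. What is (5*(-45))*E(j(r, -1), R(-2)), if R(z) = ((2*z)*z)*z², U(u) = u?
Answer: -7200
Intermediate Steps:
R(z) = 2*z⁴ (R(z) = (2*z²)*z² = 2*z⁴)
E(A, g) = g
(5*(-45))*E(j(r, -1), R(-2)) = (5*(-45))*(2*(-2)⁴) = -450*16 = -225*32 = -7200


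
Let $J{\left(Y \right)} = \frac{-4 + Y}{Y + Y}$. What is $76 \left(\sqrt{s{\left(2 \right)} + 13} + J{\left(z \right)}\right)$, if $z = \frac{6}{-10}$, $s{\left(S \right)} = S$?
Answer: $\frac{874}{3} + 76 \sqrt{15} \approx 585.68$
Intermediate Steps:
$z = - \frac{3}{5}$ ($z = 6 \left(- \frac{1}{10}\right) = - \frac{3}{5} \approx -0.6$)
$J{\left(Y \right)} = \frac{-4 + Y}{2 Y}$
$76 \left(\sqrt{s{\left(2 \right)} + 13} + J{\left(z \right)}\right) = 76 \left(\sqrt{2 + 13} + \frac{-4 - \frac{3}{5}}{2 \left(- \frac{3}{5}\right)}\right) = 76 \left(\sqrt{15} + \frac{1}{2} \left(- \frac{5}{3}\right) \left(- \frac{23}{5}\right)\right) = 76 \left(\sqrt{15} + \frac{23}{6}\right) = 76 \left(\frac{23}{6} + \sqrt{15}\right) = \frac{874}{3} + 76 \sqrt{15}$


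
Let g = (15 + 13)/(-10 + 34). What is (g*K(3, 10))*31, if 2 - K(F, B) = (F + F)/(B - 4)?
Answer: 217/6 ≈ 36.167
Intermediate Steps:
g = 7/6 (g = 28/24 = 28*(1/24) = 7/6 ≈ 1.1667)
K(F, B) = 2 - 2*F/(-4 + B) (K(F, B) = 2 - (F + F)/(B - 4) = 2 - 2*F/(-4 + B))
(g*K(3, 10))*31 = (7*(2*(-4 + 10 - 1*3)/(-4 + 10))/6)*31 = (7*(2*(-4 + 10 - 3)/6)/6)*31 = (7*(2*(⅙)*3)/6)*31 = ((7/6)*1)*31 = (7/6)*31 = 217/6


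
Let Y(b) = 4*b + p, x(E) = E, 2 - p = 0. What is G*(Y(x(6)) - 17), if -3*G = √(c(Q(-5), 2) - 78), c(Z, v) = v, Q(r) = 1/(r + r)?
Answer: -6*I*√19 ≈ -26.153*I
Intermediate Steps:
p = 2 (p = 2 - 1*0 = 2 + 0 = 2)
Q(r) = 1/(2*r)
Y(b) = 2 + 4*b (Y(b) = 4*b + 2 = 2 + 4*b)
G = -2*I*√19/3 (G = -√(2 - 78)/3 = -2*I*√19/3 ≈ -2.9059*I)
G*(Y(x(6)) - 17) = (-2*I*√19/3)*((2 + 4*6) - 17) = (-2*I*√19/3)*((2 + 24) - 17) = (-2*I*√19/3)*(26 - 17) = -2*I*√19/3*9 = -6*I*√19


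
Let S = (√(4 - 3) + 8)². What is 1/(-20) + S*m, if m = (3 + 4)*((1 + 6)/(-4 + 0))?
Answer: -9923/10 ≈ -992.30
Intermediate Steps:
m = -49/4 (m = 7*(7/(-4)) = 7*(7*(-¼)) = 7*(-7/4) = -49/4 ≈ -12.250)
S = 81 (S = (√1 + 8)² = (1 + 8)² = 9² = 81)
1/(-20) + S*m = 1/(-20) + 81*(-49/4) = -1/20 - 3969/4 = -9923/10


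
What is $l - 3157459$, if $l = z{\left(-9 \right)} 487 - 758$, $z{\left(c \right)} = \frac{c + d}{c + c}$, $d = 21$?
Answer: $- \frac{9475625}{3} \approx -3.1585 \cdot 10^{6}$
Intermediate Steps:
$z{\left(c \right)} = \frac{21 + c}{2 c}$ ($z{\left(c \right)} = \frac{c + 21}{c + c} = \frac{21 + c}{2 c}$)
$l = - \frac{3248}{3}$ ($l = \frac{21 - 9}{2 \left(-9\right)} 487 - 758 = \frac{1}{2} \left(- \frac{1}{9}\right) 12 \cdot 487 - 758 = \left(- \frac{2}{3}\right) 487 - 758 = - \frac{974}{3} - 758 = - \frac{3248}{3} \approx -1082.7$)
$l - 3157459 = - \frac{3248}{3} - 3157459 = - \frac{9475625}{3}$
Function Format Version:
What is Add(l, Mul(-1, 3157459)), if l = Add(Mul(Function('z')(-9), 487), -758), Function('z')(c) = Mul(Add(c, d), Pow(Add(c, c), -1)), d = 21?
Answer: Rational(-9475625, 3) ≈ -3.1585e+6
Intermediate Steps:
Function('z')(c) = Mul(Rational(1, 2), Pow(c, -1), Add(21, c)) (Function('z')(c) = Mul(Add(c, 21), Pow(Add(c, c), -1)) = Mul(Add(21, c), Pow(Mul(2, c), -1)) = Mul(Add(21, c), Mul(Rational(1, 2), Pow(c, -1))) = Mul(Rational(1, 2), Pow(c, -1), Add(21, c)))
l = Rational(-3248, 3) (l = Add(Mul(Mul(Rational(1, 2), Pow(-9, -1), Add(21, -9)), 487), -758) = Add(Mul(Mul(Rational(1, 2), Rational(-1, 9), 12), 487), -758) = Add(Mul(Rational(-2, 3), 487), -758) = Add(Rational(-974, 3), -758) = Rational(-3248, 3) ≈ -1082.7)
Add(l, Mul(-1, 3157459)) = Add(Rational(-3248, 3), Mul(-1, 3157459)) = Add(Rational(-3248, 3), -3157459) = Rational(-9475625, 3)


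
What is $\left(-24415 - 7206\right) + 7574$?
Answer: $-24047$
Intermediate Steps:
$\left(-24415 - 7206\right) + 7574 = -31621 + 7574 = -24047$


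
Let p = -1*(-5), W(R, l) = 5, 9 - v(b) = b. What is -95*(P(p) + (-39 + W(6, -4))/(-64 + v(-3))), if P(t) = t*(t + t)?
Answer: -125115/26 ≈ -4812.1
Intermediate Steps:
v(b) = 9 - b
p = 5
P(t) = 2*t² (P(t) = t*(2*t) = 2*t²)
-95*(P(p) + (-39 + W(6, -4))/(-64 + v(-3))) = -95*(2*5² + (-39 + 5)/(-64 + (9 - 1*(-3)))) = -95*(2*25 - 34/(-64 + (9 + 3))) = -95*(50 - 34/(-64 + 12)) = -95*(50 - 34/(-52)) = -95*(50 - 34*(-1/52)) = -95*(50 + 17/26) = -95*1317/26 = -125115/26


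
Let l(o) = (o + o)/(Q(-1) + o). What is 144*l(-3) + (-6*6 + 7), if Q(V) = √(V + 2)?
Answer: 403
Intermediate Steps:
Q(V) = √(2 + V)
l(o) = 2*o/(1 + o) (l(o) = (o + o)/(√(2 - 1) + o) = (2*o)/(√1 + o) = (2*o)/(1 + o) = 2*o/(1 + o))
144*l(-3) + (-6*6 + 7) = 144*(2*(-3)/(1 - 3)) + (-6*6 + 7) = 144*(2*(-3)/(-2)) + (-36 + 7) = 144*(2*(-3)*(-½)) - 29 = 144*3 - 29 = 432 - 29 = 403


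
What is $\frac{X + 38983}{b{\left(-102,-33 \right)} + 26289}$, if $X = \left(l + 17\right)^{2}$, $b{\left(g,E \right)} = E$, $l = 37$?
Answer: $\frac{41899}{26256} \approx 1.5958$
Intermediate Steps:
$X = 2916$ ($X = \left(37 + 17\right)^{2} = 54^{2} = 2916$)
$\frac{X + 38983}{b{\left(-102,-33 \right)} + 26289} = \frac{2916 + 38983}{-33 + 26289} = \frac{41899}{26256}$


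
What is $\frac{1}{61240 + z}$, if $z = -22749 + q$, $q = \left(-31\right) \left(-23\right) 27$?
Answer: $\frac{1}{57742} \approx 1.7318 \cdot 10^{-5}$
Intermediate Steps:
$q = 19251$ ($q = 713 \cdot 27 = 19251$)
$z = -3498$ ($z = -22749 + 19251 = -3498$)
$\frac{1}{61240 + z} = \frac{1}{61240 - 3498} = \frac{1}{57742}$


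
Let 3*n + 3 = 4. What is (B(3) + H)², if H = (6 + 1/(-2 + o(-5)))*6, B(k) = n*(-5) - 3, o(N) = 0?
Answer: 7225/9 ≈ 802.78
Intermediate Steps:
n = ⅓ (n = -1 + (⅓)*4 = -1 + 4/3 = ⅓ ≈ 0.33333)
B(k) = -14/3 (B(k) = (⅓)*(-5) - 3 = -5/3 - 3 = -14/3)
H = 33 (H = (6 + 1/(-2 + 0))*6 = (6 + 1/(-2))*6 = (6 - ½)*6 = (11/2)*6 = 33)
(B(3) + H)² = (-14/3 + 33)² = (85/3)² = 7225/9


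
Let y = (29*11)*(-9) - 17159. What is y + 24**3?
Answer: -6206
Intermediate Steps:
y = -20030 (y = 319*(-9) - 17159 = -2871 - 17159 = -20030)
y + 24**3 = -20030 + 24**3 = -20030 + 13824 = -6206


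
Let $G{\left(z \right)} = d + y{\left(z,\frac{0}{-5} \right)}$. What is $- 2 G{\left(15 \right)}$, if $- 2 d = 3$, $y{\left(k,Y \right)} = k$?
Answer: $-27$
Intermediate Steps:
$d = - \frac{3}{2}$ ($d = \left(- \frac{1}{2}\right) 3 = - \frac{3}{2} \approx -1.5$)
$G{\left(z \right)} = - \frac{3}{2} + z$
$- 2 G{\left(15 \right)} = - 2 \left(- \frac{3}{2} + 15\right) = \left(-2\right) \frac{27}{2} = -27$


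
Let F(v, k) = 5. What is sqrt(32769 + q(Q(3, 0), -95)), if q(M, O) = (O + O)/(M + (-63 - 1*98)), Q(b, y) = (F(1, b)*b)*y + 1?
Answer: sqrt(524323)/4 ≈ 181.03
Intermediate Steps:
Q(b, y) = 1 + 5*b*y (Q(b, y) = (5*b)*y + 1 = 5*b*y + 1 = 1 + 5*b*y)
q(M, O) = 2*O/(-161 + M) (q(M, O) = (2*O)/(M + (-63 - 98)) = (2*O)/(M - 161) = (2*O)/(-161 + M) = 2*O/(-161 + M))
sqrt(32769 + q(Q(3, 0), -95)) = sqrt(32769 + 2*(-95)/(-161 + (1 + 5*3*0))) = sqrt(32769 + 2*(-95)/(-161 + (1 + 0))) = sqrt(32769 + 2*(-95)/(-161 + 1)) = sqrt(32769 + 2*(-95)/(-160)) = sqrt(32769 + 2*(-95)*(-1/160)) = sqrt(32769 + 19/16) = sqrt(524323/16) = sqrt(524323)/4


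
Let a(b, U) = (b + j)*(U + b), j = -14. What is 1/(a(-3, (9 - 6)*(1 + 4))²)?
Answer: 1/41616 ≈ 2.4029e-5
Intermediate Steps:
a(b, U) = (-14 + b)*(U + b) (a(b, U) = (b - 14)*(U + b) = (-14 + b)*(U + b))
1/(a(-3, (9 - 6)*(1 + 4))²) = 1/(((-3)² - 14*(9 - 6)*(1 + 4) - 14*(-3) + ((9 - 6)*(1 + 4))*(-3))²) = 1/((9 - 42*5 + 42 + (3*5)*(-3))²) = 1/((9 - 14*15 + 42 + 15*(-3))²) = 1/((9 - 210 + 42 - 45)²) = 1/((-204)²) = 1/41616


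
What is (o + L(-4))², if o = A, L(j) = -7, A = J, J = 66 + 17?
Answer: 5776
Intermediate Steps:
J = 83
A = 83
o = 83
(o + L(-4))² = (83 - 7)² = 76² = 5776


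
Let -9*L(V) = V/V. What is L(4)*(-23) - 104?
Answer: -913/9 ≈ -101.44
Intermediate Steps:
L(V) = -⅑ (L(V) = -V/(9*V) = -⅑*1 = -⅑)
L(4)*(-23) - 104 = -⅑*(-23) - 104 = 23/9 - 104 = -913/9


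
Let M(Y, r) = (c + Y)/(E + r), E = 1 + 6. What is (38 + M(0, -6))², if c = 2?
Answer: 1600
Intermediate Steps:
E = 7
M(Y, r) = (2 + Y)/(7 + r)
(38 + M(0, -6))² = (38 + (2 + 0)/(7 - 6))² = (38 + 2/1)² = (38 + 1*2)² = (38 + 2)² = 40² = 1600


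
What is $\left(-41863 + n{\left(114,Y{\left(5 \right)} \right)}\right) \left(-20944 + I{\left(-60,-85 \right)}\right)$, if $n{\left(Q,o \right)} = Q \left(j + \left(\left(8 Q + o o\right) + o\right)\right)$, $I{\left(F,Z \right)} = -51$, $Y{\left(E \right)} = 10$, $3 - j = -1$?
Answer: $-1576745495$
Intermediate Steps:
$j = 4$ ($j = 3 - -1 = 3 + 1 = 4$)
$n{\left(Q,o \right)} = Q \left(4 + o + o^{2} + 8 Q\right)$ ($n{\left(Q,o \right)} = Q \left(4 + \left(\left(8 Q + o o\right) + o\right)\right) = Q \left(4 + \left(\left(8 Q + o^{2}\right) + o\right)\right) = Q \left(4 + \left(\left(o^{2} + 8 Q\right) + o\right)\right) = Q \left(4 + \left(o + o^{2} + 8 Q\right)\right) = Q \left(4 + o + o^{2} + 8 Q\right)$)
$\left(-41863 + n{\left(114,Y{\left(5 \right)} \right)}\right) \left(-20944 + I{\left(-60,-85 \right)}\right) = \left(-41863 + 114 \left(4 + 10 + 10^{2} + 8 \cdot 114\right)\right) \left(-20944 - 51\right) = \left(-41863 + 114 \left(4 + 10 + 100 + 912\right)\right) \left(-20995\right) = \left(-41863 + 114 \cdot 1026\right) \left(-20995\right) = \left(-41863 + 116964\right) \left(-20995\right) = 75101 \left(-20995\right) = -1576745495$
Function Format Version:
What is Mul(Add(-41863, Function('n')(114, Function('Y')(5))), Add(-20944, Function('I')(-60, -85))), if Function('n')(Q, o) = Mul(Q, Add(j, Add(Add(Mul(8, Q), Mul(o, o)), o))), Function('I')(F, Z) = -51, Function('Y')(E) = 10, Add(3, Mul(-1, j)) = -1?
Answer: -1576745495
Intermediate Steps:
j = 4 (j = Add(3, Mul(-1, -1)) = Add(3, 1) = 4)
Function('n')(Q, o) = Mul(Q, Add(4, o, Pow(o, 2), Mul(8, Q))) (Function('n')(Q, o) = Mul(Q, Add(4, Add(Add(Mul(8, Q), Mul(o, o)), o))) = Mul(Q, Add(4, Add(Add(Mul(8, Q), Pow(o, 2)), o))) = Mul(Q, Add(4, Add(Add(Pow(o, 2), Mul(8, Q)), o))) = Mul(Q, Add(4, Add(o, Pow(o, 2), Mul(8, Q)))) = Mul(Q, Add(4, o, Pow(o, 2), Mul(8, Q))))
Mul(Add(-41863, Function('n')(114, Function('Y')(5))), Add(-20944, Function('I')(-60, -85))) = Mul(Add(-41863, Mul(114, Add(4, 10, Pow(10, 2), Mul(8, 114)))), Add(-20944, -51)) = Mul(Add(-41863, Mul(114, Add(4, 10, 100, 912))), -20995) = Mul(Add(-41863, Mul(114, 1026)), -20995) = Mul(Add(-41863, 116964), -20995) = Mul(75101, -20995) = -1576745495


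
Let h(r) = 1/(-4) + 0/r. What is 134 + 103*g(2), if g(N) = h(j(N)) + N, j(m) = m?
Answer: 1257/4 ≈ 314.25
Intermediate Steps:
h(r) = -¼ (h(r) = 1*(-¼) + 0 = -¼ + 0 = -¼)
g(N) = -¼ + N
134 + 103*g(2) = 134 + 103*(-¼ + 2) = 134 + 103*(7/4) = 134 + 721/4 = 1257/4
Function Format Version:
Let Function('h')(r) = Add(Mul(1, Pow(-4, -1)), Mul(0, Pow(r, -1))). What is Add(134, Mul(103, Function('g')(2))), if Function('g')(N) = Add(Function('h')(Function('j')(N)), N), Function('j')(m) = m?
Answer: Rational(1257, 4) ≈ 314.25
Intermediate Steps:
Function('h')(r) = Rational(-1, 4) (Function('h')(r) = Add(Mul(1, Rational(-1, 4)), 0) = Add(Rational(-1, 4), 0) = Rational(-1, 4))
Function('g')(N) = Add(Rational(-1, 4), N)
Add(134, Mul(103, Function('g')(2))) = Add(134, Mul(103, Add(Rational(-1, 4), 2))) = Add(134, Mul(103, Rational(7, 4))) = Add(134, Rational(721, 4)) = Rational(1257, 4)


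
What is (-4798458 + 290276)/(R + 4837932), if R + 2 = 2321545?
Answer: -4508182/7159475 ≈ -0.62968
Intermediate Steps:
R = 2321543 (R = -2 + 2321545 = 2321543)
(-4798458 + 290276)/(R + 4837932) = (-4798458 + 290276)/(2321543 + 4837932) = -4508182/7159475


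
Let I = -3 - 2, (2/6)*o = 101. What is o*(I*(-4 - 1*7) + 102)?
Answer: 47571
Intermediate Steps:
o = 303 (o = 3*101 = 303)
I = -5
o*(I*(-4 - 1*7) + 102) = 303*(-5*(-4 - 1*7) + 102) = 303*(-5*(-4 - 7) + 102) = 303*(-5*(-11) + 102) = 303*(55 + 102) = 303*157 = 47571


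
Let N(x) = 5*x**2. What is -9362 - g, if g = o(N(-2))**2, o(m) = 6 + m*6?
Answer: -25238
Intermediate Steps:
o(m) = 6 + 6*m
g = 15876 (g = (6 + 6*(5*(-2)**2))**2 = (6 + 6*(5*4))**2 = (6 + 6*20)**2 = (6 + 120)**2 = 126**2 = 15876)
-9362 - g = -9362 - 1*15876 = -9362 - 15876 = -25238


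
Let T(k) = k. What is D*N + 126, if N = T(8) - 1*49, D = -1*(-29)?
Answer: -1063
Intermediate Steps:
D = 29
N = -41 (N = 8 - 1*49 = 8 - 49 = -41)
D*N + 126 = 29*(-41) + 126 = -1189 + 126 = -1063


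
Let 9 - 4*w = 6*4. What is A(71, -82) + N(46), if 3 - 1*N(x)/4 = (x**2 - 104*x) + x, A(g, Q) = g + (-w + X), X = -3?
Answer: 42287/4 ≈ 10572.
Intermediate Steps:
w = -15/4 (w = 9/4 - 3*4/2 = 9/4 - 1/4*24 = 9/4 - 6 = -15/4 ≈ -3.7500)
A(g, Q) = 3/4 + g (A(g, Q) = g + (-1*(-15/4) - 3) = g + (15/4 - 3) = g + 3/4 = 3/4 + g)
N(x) = 12 - 4*x**2 + 412*x (N(x) = 12 - 4*((x**2 - 104*x) + x) = 12 - 4*(x**2 - 103*x) = 12 + (-4*x**2 + 412*x) = 12 - 4*x**2 + 412*x)
A(71, -82) + N(46) = (3/4 + 71) + (12 - 4*46**2 + 412*46) = 287/4 + (12 - 4*2116 + 18952) = 287/4 + (12 - 8464 + 18952) = 287/4 + 10500 = 42287/4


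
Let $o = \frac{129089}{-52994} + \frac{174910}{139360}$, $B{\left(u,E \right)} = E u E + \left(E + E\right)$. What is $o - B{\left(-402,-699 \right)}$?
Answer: $\frac{72530110054414875}{369262192} \approx 1.9642 \cdot 10^{8}$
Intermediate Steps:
$B{\left(u,E \right)} = 2 E + u E^{2}$ ($B{\left(u,E \right)} = u E^{2} + 2 E = 2 E + u E^{2}$)
$o = - \frac{436033125}{369262192}$ ($o = 129089 \left(- \frac{1}{52994}\right) + 174910 \cdot \frac{1}{139360} = - \frac{129089}{52994} + \frac{17491}{13936} = - \frac{436033125}{369262192} \approx -1.1808$)
$o - B{\left(-402,-699 \right)} = - \frac{436033125}{369262192} - - 699 \left(2 - -280998\right) = - \frac{436033125}{369262192} - - 699 \left(2 + 280998\right) = - \frac{436033125}{369262192} - \left(-699\right) 281000 = - \frac{436033125}{369262192} - -196419000 = - \frac{436033125}{369262192} + 196419000 = \frac{72530110054414875}{369262192}$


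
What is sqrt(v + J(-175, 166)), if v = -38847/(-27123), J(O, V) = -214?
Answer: 5*I*sqrt(695008793)/9041 ≈ 14.58*I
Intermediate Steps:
v = 12949/9041 (v = -38847*(-1/27123) = 12949/9041 ≈ 1.4323)
sqrt(v + J(-175, 166)) = sqrt(12949/9041 - 214) = sqrt(-1921825/9041) = 5*I*sqrt(695008793)/9041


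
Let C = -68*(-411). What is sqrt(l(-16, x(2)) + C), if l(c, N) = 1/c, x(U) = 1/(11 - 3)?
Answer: sqrt(447167)/4 ≈ 167.18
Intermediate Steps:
x(U) = 1/8
C = 27948
sqrt(l(-16, x(2)) + C) = sqrt(1/(-16) + 27948) = sqrt(-1/16 + 27948) = sqrt(447167/16) = sqrt(447167)/4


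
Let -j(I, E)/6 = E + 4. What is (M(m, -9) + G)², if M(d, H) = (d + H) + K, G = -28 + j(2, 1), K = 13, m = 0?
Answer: 2916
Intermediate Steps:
j(I, E) = -24 - 6*E (j(I, E) = -6*(E + 4) = -6*(4 + E) = -24 - 6*E)
G = -58 (G = -28 + (-24 - 6*1) = -28 + (-24 - 6) = -28 - 30 = -58)
M(d, H) = 13 + H + d (M(d, H) = (d + H) + 13 = (H + d) + 13 = 13 + H + d)
(M(m, -9) + G)² = ((13 - 9 + 0) - 58)² = (4 - 58)² = (-54)² = 2916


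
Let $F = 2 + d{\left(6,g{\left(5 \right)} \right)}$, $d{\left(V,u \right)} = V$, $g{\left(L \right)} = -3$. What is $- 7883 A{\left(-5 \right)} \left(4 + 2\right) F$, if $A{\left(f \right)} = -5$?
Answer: $1891920$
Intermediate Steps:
$F = 8$ ($F = 2 + 6 = 8$)
$- 7883 A{\left(-5 \right)} \left(4 + 2\right) F = - 7883 - 5 \left(4 + 2\right) 8 = - 7883 \left(-5\right) 6 \cdot 8 = - 7883 \left(\left(-30\right) 8\right) = \left(-7883\right) \left(-240\right) = 1891920$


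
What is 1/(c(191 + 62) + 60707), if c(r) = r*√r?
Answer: 60707/3669145572 - 253*√253/3669145572 ≈ 1.5448e-5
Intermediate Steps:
c(r) = r^(3/2)
1/(c(191 + 62) + 60707) = 1/((191 + 62)^(3/2) + 60707) = 1/(253^(3/2) + 60707) = 1/(253*√253 + 60707) = 1/(60707 + 253*√253)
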